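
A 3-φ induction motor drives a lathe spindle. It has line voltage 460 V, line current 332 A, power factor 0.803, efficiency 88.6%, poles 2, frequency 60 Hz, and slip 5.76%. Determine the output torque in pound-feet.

P_in = √3·V·I·cosφ = 1.732 × 460 × 332 × 0.803 = 212402 W
P_out = η·P_in = 0.886 × 212402 = 188188 W
n_s = 120×60/2 = 3600 rpm; n = 3600×(1−0.0576) = 3393 rpm
ω = 2π×3393/60 = 355.3 rad/s
τ = P_out/ω = 188188/355.3 = 529.7 N·m
In lb·ft: 529.7/1.356 = 391 lb·ft

391 lb·ft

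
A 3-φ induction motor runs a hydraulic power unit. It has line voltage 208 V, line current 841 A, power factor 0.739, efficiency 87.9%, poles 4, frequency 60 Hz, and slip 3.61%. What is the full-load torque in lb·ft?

P_in = √3·V·I·cosφ = 1.732 × 208 × 841 × 0.739 = 223899 W
P_out = η·P_in = 0.879 × 223899 = 196807 W
n_s = 120×60/4 = 1800 rpm; n = 1800×(1−0.0361) = 1735 rpm
ω = 2π×1735/60 = 181.7 rad/s
τ = P_out/ω = 196807/181.7 = 1083 N·m
In lb·ft: 1083/1.356 = 799 lb·ft

799 lb·ft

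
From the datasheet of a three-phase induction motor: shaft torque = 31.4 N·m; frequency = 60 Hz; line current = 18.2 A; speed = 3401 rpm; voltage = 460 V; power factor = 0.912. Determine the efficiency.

84.6 %

ω = 2π × 3401/60 = 356.2 rad/s; P_out = τω = 31.4 × 356.2 = 11185 W
P_in = √3·V_L·I_L·cosφ = 1.732 × 460 × 18.2 × 0.912 = 13224 W
η = P_out / P_in = 11185 / 13224 = 0.846 = 84.6%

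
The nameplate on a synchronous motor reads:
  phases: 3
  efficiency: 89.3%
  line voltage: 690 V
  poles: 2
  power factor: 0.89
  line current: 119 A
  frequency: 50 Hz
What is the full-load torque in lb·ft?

265 lb·ft

P_in = √3·V·I·cosφ = 1.732 × 690 × 119 × 0.89 = 126571 W
P_out = η·P_in = 0.893 × 126571 = 113028 W
n = n_s = 120×50/2 = 3000 rpm (synchronous)
ω = 2π×3000/60 = 314.2 rad/s
τ = P_out/ω = 113028/314.2 = 359.7 N·m
In lb·ft: 359.7/1.356 = 265 lb·ft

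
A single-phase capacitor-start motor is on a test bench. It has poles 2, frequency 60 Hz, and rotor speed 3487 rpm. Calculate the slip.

3.14 %

n_s = 120f/p = 120×60/2 = 3600 rpm
s = (n_s − n)/n_s = (3600 − 3487)/3600 = 0.0314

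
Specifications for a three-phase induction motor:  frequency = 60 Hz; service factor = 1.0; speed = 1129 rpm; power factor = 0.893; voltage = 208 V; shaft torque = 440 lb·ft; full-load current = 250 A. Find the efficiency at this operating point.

τ = 440 lb·ft × 1.356 = 596.6 N·m
ω = 2π × 1129/60 = 118.2 rad/s; P_out = τω = 596.6 × 118.2 = 70518 W
P_in = √3·V_L·I_L·cosφ = 1.732 × 208 × 250 × 0.893 = 80427 W
η = P_out / P_in = 70518 / 80427 = 0.877 = 87.7%

87.7 %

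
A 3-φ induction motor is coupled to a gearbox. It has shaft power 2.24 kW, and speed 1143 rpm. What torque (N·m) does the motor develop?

ω = 2π × 1143/60 = 119.7 rad/s
τ = P/ω = 2240/119.7 = 18.7 N·m

18.7 N·m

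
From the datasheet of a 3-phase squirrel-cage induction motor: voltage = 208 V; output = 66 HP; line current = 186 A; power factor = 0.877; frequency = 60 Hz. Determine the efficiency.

83.8 %

P_out = 66 × 746 = 49236 W
P_in = √3·V_L·I_L·cosφ = 1.732 × 208 × 186 × 0.877 = 58766 W
η = P_out / P_in = 49236 / 58766 = 0.838 = 83.8%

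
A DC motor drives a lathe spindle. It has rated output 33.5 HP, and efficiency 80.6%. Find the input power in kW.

31 kW

P_out = 33.5 × 746 = 24991 W
P_in = P_out/η = 24991/0.806 = 31006 W = 31 kW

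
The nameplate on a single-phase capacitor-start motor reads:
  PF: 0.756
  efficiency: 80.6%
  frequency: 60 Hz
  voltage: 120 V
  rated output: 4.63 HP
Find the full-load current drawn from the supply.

47.2 A

P_out = 4.63 × 746 = 3454 W
P_in = P_out / η = 3454 / 0.806 = 4285 W
I = P_in / (V·cosφ) = 4285 / (120 × 0.756) = 47.2 A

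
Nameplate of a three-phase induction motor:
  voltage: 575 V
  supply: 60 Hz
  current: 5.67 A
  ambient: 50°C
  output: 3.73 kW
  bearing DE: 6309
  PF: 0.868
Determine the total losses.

P_in = √3·V·I·cosφ = 1.732×575×5.67×0.868 = 4901 W
P_out = 3730 W
Losses = P_in − P_out = 4901 − 3730 = 1171 W

1170 W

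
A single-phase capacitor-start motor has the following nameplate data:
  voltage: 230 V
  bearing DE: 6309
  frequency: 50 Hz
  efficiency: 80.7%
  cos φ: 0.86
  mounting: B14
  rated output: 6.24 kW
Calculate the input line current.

39.1 A

P_out = 6.24 kW = 6240 W
P_in = P_out / η = 6240 / 0.807 = 7732 W
I = P_in / (V·cosφ) = 7732 / (230 × 0.86) = 39.1 A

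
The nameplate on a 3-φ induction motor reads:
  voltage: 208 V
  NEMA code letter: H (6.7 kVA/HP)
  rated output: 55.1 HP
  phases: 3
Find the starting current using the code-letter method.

S_LR = 6.7 × 55.1 = 369.17 kVA
I_LR = S_LR/(√3·V_L) = 369170/(1.732×208) = 1020 A

1020 A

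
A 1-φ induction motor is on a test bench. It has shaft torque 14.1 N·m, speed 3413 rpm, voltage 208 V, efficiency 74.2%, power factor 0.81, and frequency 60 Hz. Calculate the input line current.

ω = 2π×3413/60 = 357.4 rad/s; P_out = τω = 14.1 × 357.4 = 5039 W
P_in = P_out / η = 5039 / 0.742 = 6791 W
I = P_in / (V·cosφ) = 6791 / (208 × 0.81) = 40.3 A

40.3 A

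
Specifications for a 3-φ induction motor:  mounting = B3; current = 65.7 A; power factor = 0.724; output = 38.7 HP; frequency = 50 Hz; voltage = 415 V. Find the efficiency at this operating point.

84.4 %

P_out = 38.7 × 746 = 28870 W
P_in = √3·V_L·I_L·cosφ = 1.732 × 415 × 65.7 × 0.724 = 34190 W
η = P_out / P_in = 28870 / 34190 = 0.844 = 84.4%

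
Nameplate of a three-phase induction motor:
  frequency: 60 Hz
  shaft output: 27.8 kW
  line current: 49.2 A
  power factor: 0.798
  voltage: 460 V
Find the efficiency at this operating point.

P_out = 27.8 kW = 27800 W
P_in = √3·V_L·I_L·cosφ = 1.732 × 460 × 49.2 × 0.798 = 31281 W
η = P_out / P_in = 27800 / 31281 = 0.889 = 88.9%

88.9 %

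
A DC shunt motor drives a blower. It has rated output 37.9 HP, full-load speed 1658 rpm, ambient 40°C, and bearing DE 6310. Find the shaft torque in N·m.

P_out = 37.9 × 746 = 28273 W
ω = 2π × 1658/60 = 173.6 rad/s
τ = P_out/ω = 28273/173.6 = 163 N·m

163 N·m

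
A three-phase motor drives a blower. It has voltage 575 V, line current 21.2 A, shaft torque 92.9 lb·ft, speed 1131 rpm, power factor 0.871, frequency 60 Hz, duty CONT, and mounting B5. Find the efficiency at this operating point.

τ = 92.9 lb·ft × 1.356 = 126 N·m
ω = 2π × 1131/60 = 118.4 rad/s; P_out = τω = 126 × 118.4 = 14918 W
P_in = √3·V_L·I_L·cosφ = 1.732 × 575 × 21.2 × 0.871 = 18389 W
η = P_out / P_in = 14918 / 18389 = 0.811 = 81.1%

81.1 %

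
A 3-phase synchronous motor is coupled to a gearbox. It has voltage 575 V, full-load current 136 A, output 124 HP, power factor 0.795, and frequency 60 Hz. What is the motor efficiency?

P_out = 124 × 746 = 92504 W
P_in = √3·V_L·I_L·cosφ = 1.732 × 575 × 136 × 0.795 = 107677 W
η = P_out / P_in = 92504 / 107677 = 0.859 = 85.9%

85.9 %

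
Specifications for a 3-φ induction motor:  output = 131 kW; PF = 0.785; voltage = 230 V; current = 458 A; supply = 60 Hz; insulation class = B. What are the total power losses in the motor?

P_in = √3·V·I·cosφ = 1.732×230×458×0.785 = 143222 W
P_out = 131000 W
Losses = P_in − P_out = 143222 − 131000 = 12222 W

12.2 kW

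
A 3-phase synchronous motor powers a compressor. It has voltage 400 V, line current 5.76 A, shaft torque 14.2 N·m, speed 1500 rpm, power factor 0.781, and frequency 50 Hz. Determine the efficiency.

71.6 %

ω = 2π × 1500/60 = 157.1 rad/s; P_out = τω = 14.2 × 157.1 = 2231 W
P_in = √3·V_L·I_L·cosφ = 1.732 × 400 × 5.76 × 0.781 = 3117 W
η = P_out / P_in = 2231 / 3117 = 0.716 = 71.6%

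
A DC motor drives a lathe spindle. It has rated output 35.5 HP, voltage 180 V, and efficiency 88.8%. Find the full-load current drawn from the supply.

166 A

P_out = 35.5 × 746 = 26483 W
P_in = P_out / η = 26483 / 0.888 = 29823 W
I = P_in / V = 29823 / 180 = 166 A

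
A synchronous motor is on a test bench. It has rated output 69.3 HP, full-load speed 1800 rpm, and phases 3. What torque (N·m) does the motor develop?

274 N·m

P_out = 69.3 × 746 = 51698 W
ω = 2π × 1800/60 = 188.5 rad/s
τ = P_out/ω = 51698/188.5 = 274 N·m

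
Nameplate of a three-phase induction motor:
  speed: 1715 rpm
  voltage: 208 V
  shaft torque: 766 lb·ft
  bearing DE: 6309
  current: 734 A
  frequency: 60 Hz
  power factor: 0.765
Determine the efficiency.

92.2 %

τ = 766 lb·ft × 1.356 = 1039 N·m
ω = 2π × 1715/60 = 179.6 rad/s; P_out = τω = 1039 × 179.6 = 186604 W
P_in = √3·V_L·I_L·cosφ = 1.732 × 208 × 734 × 0.765 = 202287 W
η = P_out / P_in = 186604 / 202287 = 0.922 = 92.2%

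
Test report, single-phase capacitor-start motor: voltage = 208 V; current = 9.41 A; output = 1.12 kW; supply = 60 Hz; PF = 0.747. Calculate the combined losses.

P_in = V·I·cosφ = 208×9.41×0.747 = 1462 W
P_out = 1120 W
Losses = P_in − P_out = 1462 − 1120 = 342 W

342 W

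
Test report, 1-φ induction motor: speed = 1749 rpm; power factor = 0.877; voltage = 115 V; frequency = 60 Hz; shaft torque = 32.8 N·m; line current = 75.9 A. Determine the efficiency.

78.5 %

ω = 2π × 1749/60 = 183.2 rad/s; P_out = τω = 32.8 × 183.2 = 6009 W
P_in = V·I·cosφ = 115 × 75.9 × 0.877 = 7655 W
η = P_out / P_in = 6009 / 7655 = 0.785 = 78.5%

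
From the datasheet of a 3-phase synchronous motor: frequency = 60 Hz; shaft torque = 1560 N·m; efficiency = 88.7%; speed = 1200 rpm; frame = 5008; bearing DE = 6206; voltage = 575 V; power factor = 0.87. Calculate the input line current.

255 A

ω = 2π×1200/60 = 125.7 rad/s; P_out = τω = 1560 × 125.7 = 196092 W
P_in = P_out / η = 196092 / 0.887 = 221073 W
I_L = P_in / (√3·V_L·cosφ) = 221073 / (1.732 × 575 × 0.87) = 255 A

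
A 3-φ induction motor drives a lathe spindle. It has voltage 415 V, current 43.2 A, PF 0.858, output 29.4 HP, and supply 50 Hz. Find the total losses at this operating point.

4710 W

P_in = √3·V·I·cosφ = 1.732×415×43.2×0.858 = 26642 W
P_out = 29.4×746 = 21932 W
Losses = P_in − P_out = 26642 − 21932 = 4710 W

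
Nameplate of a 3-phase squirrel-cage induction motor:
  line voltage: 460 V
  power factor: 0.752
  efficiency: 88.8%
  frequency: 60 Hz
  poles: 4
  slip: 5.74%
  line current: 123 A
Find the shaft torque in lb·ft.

272 lb·ft

P_in = √3·V·I·cosφ = 1.732 × 460 × 123 × 0.752 = 73693 W
P_out = η·P_in = 0.888 × 73693 = 65439 W
n_s = 120×60/4 = 1800 rpm; n = 1800×(1−0.0574) = 1697 rpm
ω = 2π×1697/60 = 177.7 rad/s
τ = P_out/ω = 65439/177.7 = 368.3 N·m
In lb·ft: 368.3/1.356 = 272 lb·ft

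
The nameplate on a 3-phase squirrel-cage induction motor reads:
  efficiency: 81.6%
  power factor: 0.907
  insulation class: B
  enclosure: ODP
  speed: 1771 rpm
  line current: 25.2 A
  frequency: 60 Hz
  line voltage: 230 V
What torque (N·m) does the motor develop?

P_in = √3·V·I·cosφ = 1.732 × 230 × 25.2 × 0.907 = 9105 W
P_out = η·P_in = 0.816 × 9105 = 7430 W
n = 1771 rpm
ω = 2π×1771/60 = 185.5 rad/s
τ = P_out/ω = 7430/185.5 = 40.1 N·m

40.1 N·m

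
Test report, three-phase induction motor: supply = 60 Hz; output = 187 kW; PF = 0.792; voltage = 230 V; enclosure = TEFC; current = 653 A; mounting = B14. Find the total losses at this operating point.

P_in = √3·V·I·cosφ = 1.732×230×653×0.792 = 206022 W
P_out = 187000 W
Losses = P_in − P_out = 206022 − 187000 = 19022 W

19000 W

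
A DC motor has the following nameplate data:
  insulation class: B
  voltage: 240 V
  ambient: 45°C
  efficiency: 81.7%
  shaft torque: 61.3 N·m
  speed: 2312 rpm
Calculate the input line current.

75.7 A

ω = 2π×2312/60 = 242.1 rad/s; P_out = τω = 61.3 × 242.1 = 14841 W
P_in = P_out / η = 14841 / 0.817 = 18165 W
I = P_in / V = 18165 / 240 = 75.7 A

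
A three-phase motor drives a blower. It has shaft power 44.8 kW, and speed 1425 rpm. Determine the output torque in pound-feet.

ω = 2π × 1425/60 = 149.2 rad/s
τ = P/ω = 44800/149.2 = 300.3 N·m
In lb·ft: 300.3/1.356 = 221 lb·ft

221 lb·ft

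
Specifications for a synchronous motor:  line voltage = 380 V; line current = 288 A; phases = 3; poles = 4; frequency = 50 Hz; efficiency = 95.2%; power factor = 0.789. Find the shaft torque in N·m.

P_in = √3·V·I·cosφ = 1.732 × 380 × 288 × 0.789 = 149555 W
P_out = η·P_in = 0.952 × 149555 = 142376 W
n = n_s = 120×50/4 = 1500 rpm (synchronous)
ω = 2π×1500/60 = 157.1 rad/s
τ = P_out/ω = 142376/157.1 = 906 N·m

906 N·m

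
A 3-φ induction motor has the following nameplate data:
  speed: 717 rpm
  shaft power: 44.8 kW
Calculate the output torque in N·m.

597 N·m

ω = 2π × 717/60 = 75.08 rad/s
τ = P/ω = 44800/75.08 = 597 N·m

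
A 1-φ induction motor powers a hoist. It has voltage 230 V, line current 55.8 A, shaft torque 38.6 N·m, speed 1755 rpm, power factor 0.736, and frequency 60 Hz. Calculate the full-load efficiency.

ω = 2π × 1755/60 = 183.8 rad/s; P_out = τω = 38.6 × 183.8 = 7095 W
P_in = V·I·cosφ = 230 × 55.8 × 0.736 = 9446 W
η = P_out / P_in = 7095 / 9446 = 0.751 = 75.1%

75.1 %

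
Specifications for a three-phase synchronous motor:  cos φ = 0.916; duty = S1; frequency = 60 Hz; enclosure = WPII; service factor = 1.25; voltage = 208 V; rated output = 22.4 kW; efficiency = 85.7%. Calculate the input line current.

79.2 A

P_out = 22.4 kW = 22400 W
P_in = P_out / η = 22400 / 0.857 = 26138 W
I_L = P_in / (√3·V_L·cosφ) = 26138 / (1.732 × 208 × 0.916) = 79.2 A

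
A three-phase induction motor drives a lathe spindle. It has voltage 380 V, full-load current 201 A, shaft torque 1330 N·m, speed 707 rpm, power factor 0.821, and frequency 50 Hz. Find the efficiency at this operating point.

90.7 %

ω = 2π × 707/60 = 74.04 rad/s; P_out = τω = 1330 × 74.04 = 98473 W
P_in = √3·V_L·I_L·cosφ = 1.732 × 380 × 201 × 0.821 = 108610 W
η = P_out / P_in = 98473 / 108610 = 0.907 = 90.7%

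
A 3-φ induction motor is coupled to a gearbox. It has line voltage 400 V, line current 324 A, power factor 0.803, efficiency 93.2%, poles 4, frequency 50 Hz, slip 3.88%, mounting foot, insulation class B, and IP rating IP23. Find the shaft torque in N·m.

P_in = √3·V·I·cosφ = 1.732 × 400 × 324 × 0.803 = 180247 W
P_out = η·P_in = 0.932 × 180247 = 167990 W
n_s = 120×50/4 = 1500 rpm; n = 1500×(1−0.0388) = 1442 rpm
ω = 2π×1442/60 = 151 rad/s
τ = P_out/ω = 167990/151 = 1110 N·m

1110 N·m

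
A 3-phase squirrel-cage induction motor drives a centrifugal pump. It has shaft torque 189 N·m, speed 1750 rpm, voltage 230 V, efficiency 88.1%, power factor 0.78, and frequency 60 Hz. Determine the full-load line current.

127 A

ω = 2π×1750/60 = 183.3 rad/s; P_out = τω = 189 × 183.3 = 34644 W
P_in = P_out / η = 34644 / 0.881 = 39323 W
I_L = P_in / (√3·V_L·cosφ) = 39323 / (1.732 × 230 × 0.78) = 127 A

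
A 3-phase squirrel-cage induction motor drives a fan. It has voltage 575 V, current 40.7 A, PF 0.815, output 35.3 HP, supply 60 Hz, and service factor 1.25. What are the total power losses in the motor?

P_in = √3·V·I·cosφ = 1.732×575×40.7×0.815 = 33035 W
P_out = 35.3×746 = 26334 W
Losses = P_in − P_out = 33035 − 26334 = 6701 W

6700 W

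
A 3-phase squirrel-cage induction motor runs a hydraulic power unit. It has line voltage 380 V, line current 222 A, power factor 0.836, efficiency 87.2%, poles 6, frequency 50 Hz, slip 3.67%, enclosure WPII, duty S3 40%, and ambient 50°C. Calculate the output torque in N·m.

1060 N·m

P_in = √3·V·I·cosφ = 1.732 × 380 × 222 × 0.836 = 122149 W
P_out = η·P_in = 0.872 × 122149 = 106514 W
n_s = 120×50/6 = 1000 rpm; n = 1000×(1−0.0367) = 963 rpm
ω = 2π×963/60 = 100.8 rad/s
τ = P_out/ω = 106514/100.8 = 1060 N·m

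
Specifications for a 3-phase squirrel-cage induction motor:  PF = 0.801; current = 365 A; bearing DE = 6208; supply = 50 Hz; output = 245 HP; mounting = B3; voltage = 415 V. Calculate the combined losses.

27400 W

P_in = √3·V·I·cosφ = 1.732×415×365×0.801 = 210146 W
P_out = 245×746 = 182770 W
Losses = P_in − P_out = 210146 − 182770 = 27376 W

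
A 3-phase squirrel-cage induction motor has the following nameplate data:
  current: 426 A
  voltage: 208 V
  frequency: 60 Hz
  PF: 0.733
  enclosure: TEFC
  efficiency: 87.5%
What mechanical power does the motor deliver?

P_in = √3·V·I·cosφ = 1.732 × 208 × 426 × 0.733 = 112493 W
P_out = η·P_in = 0.875 × 112493 = 98431 W

98.4 kW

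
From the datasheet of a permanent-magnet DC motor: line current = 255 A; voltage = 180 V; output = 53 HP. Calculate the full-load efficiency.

86.1 %

P_out = 53 × 746 = 39538 W
P_in = V·I = 180 × 255 = 45900 W
η = P_out / P_in = 39538 / 45900 = 0.861 = 86.1%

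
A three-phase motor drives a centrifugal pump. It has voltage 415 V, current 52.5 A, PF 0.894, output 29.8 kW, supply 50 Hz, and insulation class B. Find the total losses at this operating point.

3940 W

P_in = √3·V·I·cosφ = 1.732×415×52.5×0.894 = 33736 W
P_out = 29800 W
Losses = P_in − P_out = 33736 − 29800 = 3936 W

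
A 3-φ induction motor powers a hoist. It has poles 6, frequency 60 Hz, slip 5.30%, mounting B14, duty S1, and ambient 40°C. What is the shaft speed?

n_s = 120f/p = 120×60/6 = 1200 rpm
n = n_s(1 − s) = 1200 × (1 − 0.053) = 1136 rpm

1136 rpm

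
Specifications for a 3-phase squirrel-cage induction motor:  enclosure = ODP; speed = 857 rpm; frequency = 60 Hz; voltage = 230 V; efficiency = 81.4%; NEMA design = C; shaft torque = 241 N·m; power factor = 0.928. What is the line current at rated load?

71.9 A

ω = 2π×857/60 = 89.74 rad/s; P_out = τω = 241 × 89.74 = 21627 W
P_in = P_out / η = 21627 / 0.814 = 26569 W
I_L = P_in / (√3·V_L·cosφ) = 26569 / (1.732 × 230 × 0.928) = 71.9 A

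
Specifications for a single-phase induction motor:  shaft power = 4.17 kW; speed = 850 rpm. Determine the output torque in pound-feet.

34.6 lb·ft

ω = 2π × 850/60 = 89.01 rad/s
τ = P/ω = 4170/89.01 = 46.85 N·m
In lb·ft: 46.85/1.356 = 34.6 lb·ft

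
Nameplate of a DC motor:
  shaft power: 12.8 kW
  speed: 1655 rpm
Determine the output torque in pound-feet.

ω = 2π × 1655/60 = 173.3 rad/s
τ = P/ω = 12800/173.3 = 73.86 N·m
In lb·ft: 73.86/1.356 = 54.5 lb·ft

54.5 lb·ft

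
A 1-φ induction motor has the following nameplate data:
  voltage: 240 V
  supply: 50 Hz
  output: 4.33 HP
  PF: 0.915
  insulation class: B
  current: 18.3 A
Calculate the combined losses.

789 W

P_in = V·I·cosφ = 240×18.3×0.915 = 4019 W
P_out = 4.33×746 = 3230 W
Losses = P_in − P_out = 4019 − 3230 = 789 W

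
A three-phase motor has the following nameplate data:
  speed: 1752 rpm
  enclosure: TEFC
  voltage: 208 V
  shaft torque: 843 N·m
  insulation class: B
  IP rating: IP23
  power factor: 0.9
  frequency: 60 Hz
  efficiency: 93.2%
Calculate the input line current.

ω = 2π×1752/60 = 183.5 rad/s; P_out = τω = 843 × 183.5 = 154691 W
P_in = P_out / η = 154691 / 0.932 = 165977 W
I_L = P_in / (√3·V_L·cosφ) = 165977 / (1.732 × 208 × 0.9) = 512 A

512 A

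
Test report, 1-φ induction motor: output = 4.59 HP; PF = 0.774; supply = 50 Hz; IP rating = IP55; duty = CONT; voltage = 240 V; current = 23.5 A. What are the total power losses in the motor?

P_in = V·I·cosφ = 240×23.5×0.774 = 4365 W
P_out = 4.59×746 = 3424 W
Losses = P_in − P_out = 4365 − 3424 = 941 W

941 W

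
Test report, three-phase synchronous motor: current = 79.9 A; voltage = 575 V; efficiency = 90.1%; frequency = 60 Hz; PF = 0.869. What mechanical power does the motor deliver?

P_in = √3·V·I·cosφ = 1.732 × 575 × 79.9 × 0.869 = 69148 W
P_out = η·P_in = 0.901 × 69148 = 62302 W

62.3 kW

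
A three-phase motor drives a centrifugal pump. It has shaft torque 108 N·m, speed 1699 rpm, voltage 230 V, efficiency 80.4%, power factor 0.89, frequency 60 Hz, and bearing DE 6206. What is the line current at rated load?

67.4 A

ω = 2π×1699/60 = 177.9 rad/s; P_out = τω = 108 × 177.9 = 19213 W
P_in = P_out / η = 19213 / 0.804 = 23897 W
I_L = P_in / (√3·V_L·cosφ) = 23897 / (1.732 × 230 × 0.89) = 67.4 A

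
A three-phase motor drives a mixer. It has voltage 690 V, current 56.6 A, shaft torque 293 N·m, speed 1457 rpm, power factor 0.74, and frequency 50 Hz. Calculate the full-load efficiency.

ω = 2π × 1457/60 = 152.6 rad/s; P_out = τω = 293 × 152.6 = 44712 W
P_in = √3·V_L·I_L·cosφ = 1.732 × 690 × 56.6 × 0.74 = 50055 W
η = P_out / P_in = 44712 / 50055 = 0.893 = 89.3%

89.3 %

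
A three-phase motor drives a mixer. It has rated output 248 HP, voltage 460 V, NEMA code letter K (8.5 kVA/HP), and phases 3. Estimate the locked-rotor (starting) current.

S_LR = 8.5 × 248 = 2108 kVA
I_LR = S_LR/(√3·V_L) = 2108000/(1.732×460) = 2650 A

2650 A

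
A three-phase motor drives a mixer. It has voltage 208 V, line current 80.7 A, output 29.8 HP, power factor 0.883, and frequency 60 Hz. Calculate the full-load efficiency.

P_out = 29.8 × 746 = 22231 W
P_in = √3·V_L·I_L·cosφ = 1.732 × 208 × 80.7 × 0.883 = 25671 W
η = P_out / P_in = 22231 / 25671 = 0.866 = 86.6%

86.6 %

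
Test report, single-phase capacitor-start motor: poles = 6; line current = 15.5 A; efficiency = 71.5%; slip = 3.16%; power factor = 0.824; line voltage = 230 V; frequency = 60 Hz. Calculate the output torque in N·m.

17.3 N·m

P_in = V·I·cosφ = 230 × 15.5 × 0.824 = 2938 W
P_out = η·P_in = 0.715 × 2938 = 2101 W
n_s = 120×60/6 = 1200 rpm; n = 1200×(1−0.0316) = 1162 rpm
ω = 2π×1162/60 = 121.7 rad/s
τ = P_out/ω = 2101/121.7 = 17.3 N·m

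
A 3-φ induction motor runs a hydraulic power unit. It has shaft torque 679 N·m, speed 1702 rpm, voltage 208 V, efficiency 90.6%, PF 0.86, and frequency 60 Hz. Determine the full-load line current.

431 A

ω = 2π×1702/60 = 178.2 rad/s; P_out = τω = 679 × 178.2 = 120998 W
P_in = P_out / η = 120998 / 0.906 = 133552 W
I_L = P_in / (√3·V_L·cosφ) = 133552 / (1.732 × 208 × 0.86) = 431 A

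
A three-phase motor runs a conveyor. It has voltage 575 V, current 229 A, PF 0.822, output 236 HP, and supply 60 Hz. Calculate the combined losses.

P_in = √3·V·I·cosφ = 1.732×575×229×0.822 = 187466 W
P_out = 236×746 = 176056 W
Losses = P_in − P_out = 187466 − 176056 = 11410 W

11400 W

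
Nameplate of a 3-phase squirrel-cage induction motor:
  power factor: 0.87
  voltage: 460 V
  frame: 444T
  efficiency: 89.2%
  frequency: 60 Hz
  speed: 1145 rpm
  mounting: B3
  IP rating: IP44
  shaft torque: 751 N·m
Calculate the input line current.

146 A

ω = 2π×1145/60 = 119.9 rad/s; P_out = τω = 751 × 119.9 = 90045 W
P_in = P_out / η = 90045 / 0.892 = 100947 W
I_L = P_in / (√3·V_L·cosφ) = 100947 / (1.732 × 460 × 0.87) = 146 A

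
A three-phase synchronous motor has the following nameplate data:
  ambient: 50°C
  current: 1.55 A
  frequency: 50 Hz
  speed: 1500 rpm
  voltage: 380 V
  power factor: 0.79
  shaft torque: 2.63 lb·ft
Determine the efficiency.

τ = 2.63 lb·ft × 1.356 = 3.566 N·m
ω = 2π × 1500/60 = 157.1 rad/s; P_out = τω = 3.566 × 157.1 = 560 W
P_in = √3·V_L·I_L·cosφ = 1.732 × 380 × 1.55 × 0.79 = 806 W
η = P_out / P_in = 560 / 806 = 0.695 = 69.5%

69.5 %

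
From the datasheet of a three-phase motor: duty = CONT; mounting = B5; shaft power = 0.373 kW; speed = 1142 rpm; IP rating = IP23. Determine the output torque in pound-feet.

ω = 2π × 1142/60 = 119.6 rad/s
τ = P/ω = 373/119.6 = 3.119 N·m
In lb·ft: 3.119/1.356 = 2.3 lb·ft

2.3 lb·ft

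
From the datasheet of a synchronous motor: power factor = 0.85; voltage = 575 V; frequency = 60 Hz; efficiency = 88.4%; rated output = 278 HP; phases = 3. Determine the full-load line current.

277 A

P_out = 278 × 746 = 207388 W
P_in = P_out / η = 207388 / 0.884 = 234602 W
I_L = P_in / (√3·V_L·cosφ) = 234602 / (1.732 × 575 × 0.85) = 277 A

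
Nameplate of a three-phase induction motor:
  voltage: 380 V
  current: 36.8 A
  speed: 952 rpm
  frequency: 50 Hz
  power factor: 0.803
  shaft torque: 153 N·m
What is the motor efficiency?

78.4 %

ω = 2π × 952/60 = 99.69 rad/s; P_out = τω = 153 × 99.69 = 15253 W
P_in = √3·V_L·I_L·cosφ = 1.732 × 380 × 36.8 × 0.803 = 19449 W
η = P_out / P_in = 15253 / 19449 = 0.784 = 78.4%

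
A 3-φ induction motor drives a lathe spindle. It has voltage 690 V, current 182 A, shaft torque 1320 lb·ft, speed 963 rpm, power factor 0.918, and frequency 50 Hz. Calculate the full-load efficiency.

τ = 1320 lb·ft × 1.356 = 1790 N·m
ω = 2π × 963/60 = 100.8 rad/s; P_out = τω = 1790 × 100.8 = 180432 W
P_in = √3·V_L·I_L·cosφ = 1.732 × 690 × 182 × 0.918 = 199669 W
η = P_out / P_in = 180432 / 199669 = 0.904 = 90.4%

90.4 %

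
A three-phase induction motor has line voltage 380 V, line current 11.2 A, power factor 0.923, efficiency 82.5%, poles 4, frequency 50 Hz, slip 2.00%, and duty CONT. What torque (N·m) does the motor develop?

36.5 N·m

P_in = √3·V·I·cosφ = 1.732 × 380 × 11.2 × 0.923 = 6804 W
P_out = η·P_in = 0.825 × 6804 = 5613 W
n_s = 120×50/4 = 1500 rpm; n = 1500×(1−0.02) = 1470 rpm
ω = 2π×1470/60 = 153.9 rad/s
τ = P_out/ω = 5613/153.9 = 36.5 N·m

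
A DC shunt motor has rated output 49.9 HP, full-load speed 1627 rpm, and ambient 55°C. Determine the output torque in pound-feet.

P_out = 49.9 × 746 = 37225 W
ω = 2π × 1627/60 = 170.4 rad/s
τ = P_out/ω = 37225/170.4 = 218.5 N·m
In lb·ft: 218.5/1.356 = 161 lb·ft

161 lb·ft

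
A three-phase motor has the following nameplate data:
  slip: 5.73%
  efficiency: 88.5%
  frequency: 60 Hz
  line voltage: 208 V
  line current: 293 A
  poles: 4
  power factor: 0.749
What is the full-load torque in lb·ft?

P_in = √3·V·I·cosφ = 1.732 × 208 × 293 × 0.749 = 79061 W
P_out = η·P_in = 0.885 × 79061 = 69969 W
n_s = 120×60/4 = 1800 rpm; n = 1800×(1−0.0573) = 1697 rpm
ω = 2π×1697/60 = 177.7 rad/s
τ = P_out/ω = 69969/177.7 = 393.7 N·m
In lb·ft: 393.7/1.356 = 290 lb·ft

290 lb·ft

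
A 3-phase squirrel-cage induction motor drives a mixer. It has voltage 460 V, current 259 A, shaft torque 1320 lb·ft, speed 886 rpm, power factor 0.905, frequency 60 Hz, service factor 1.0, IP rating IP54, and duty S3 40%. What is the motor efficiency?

88.9 %

τ = 1320 lb·ft × 1.356 = 1790 N·m
ω = 2π × 886/60 = 92.78 rad/s; P_out = τω = 1790 × 92.78 = 166076 W
P_in = √3·V_L·I_L·cosφ = 1.732 × 460 × 259 × 0.905 = 186747 W
η = P_out / P_in = 166076 / 186747 = 0.889 = 88.9%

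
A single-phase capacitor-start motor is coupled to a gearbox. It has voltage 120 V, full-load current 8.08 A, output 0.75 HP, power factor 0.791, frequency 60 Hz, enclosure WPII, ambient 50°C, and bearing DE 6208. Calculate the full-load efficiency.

P_out = 0.75 × 746 = 560 W
P_in = V·I·cosφ = 120 × 8.08 × 0.791 = 767 W
η = P_out / P_in = 560 / 767 = 0.730 = 73.0%

73.0 %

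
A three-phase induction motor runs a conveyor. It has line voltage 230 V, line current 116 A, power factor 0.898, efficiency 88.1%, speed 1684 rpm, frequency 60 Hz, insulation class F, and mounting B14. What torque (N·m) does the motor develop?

207 N·m

P_in = √3·V·I·cosφ = 1.732 × 230 × 116 × 0.898 = 41496 W
P_out = η·P_in = 0.881 × 41496 = 36558 W
n = 1684 rpm
ω = 2π×1684/60 = 176.3 rad/s
τ = P_out/ω = 36558/176.3 = 207 N·m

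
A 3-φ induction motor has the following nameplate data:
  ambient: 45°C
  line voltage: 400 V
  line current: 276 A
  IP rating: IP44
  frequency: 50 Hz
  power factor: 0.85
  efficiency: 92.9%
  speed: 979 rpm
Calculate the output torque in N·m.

1470 N·m

P_in = √3·V·I·cosφ = 1.732 × 400 × 276 × 0.85 = 162531 W
P_out = η·P_in = 0.929 × 162531 = 150991 W
n = 979 rpm
ω = 2π×979/60 = 102.5 rad/s
τ = P_out/ω = 150991/102.5 = 1470 N·m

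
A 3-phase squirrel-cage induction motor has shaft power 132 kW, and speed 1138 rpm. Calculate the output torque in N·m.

ω = 2π × 1138/60 = 119.2 rad/s
τ = P/ω = 132000/119.2 = 1110 N·m

1110 N·m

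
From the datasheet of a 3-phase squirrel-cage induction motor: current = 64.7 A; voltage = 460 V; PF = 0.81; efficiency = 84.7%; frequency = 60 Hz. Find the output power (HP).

P_in = √3·V·I·cosφ = 1.732 × 460 × 64.7 × 0.81 = 41754 W
P_out = η·P_in = 0.847 × 41754 = 35366 W
= 35366/746 = 47.4 HP

47.4 HP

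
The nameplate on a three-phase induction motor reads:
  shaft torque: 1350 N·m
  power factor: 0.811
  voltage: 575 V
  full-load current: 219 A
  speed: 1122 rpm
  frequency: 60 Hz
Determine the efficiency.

89.7 %

ω = 2π × 1122/60 = 117.5 rad/s; P_out = τω = 1350 × 117.5 = 158625 W
P_in = √3·V_L·I_L·cosφ = 1.732 × 575 × 219 × 0.811 = 176881 W
η = P_out / P_in = 158625 / 176881 = 0.897 = 89.7%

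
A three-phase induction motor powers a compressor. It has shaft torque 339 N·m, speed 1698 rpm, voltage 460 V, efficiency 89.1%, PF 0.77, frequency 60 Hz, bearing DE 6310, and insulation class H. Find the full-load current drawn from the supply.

110 A

ω = 2π×1698/60 = 177.8 rad/s; P_out = τω = 339 × 177.8 = 60274 W
P_in = P_out / η = 60274 / 0.891 = 67648 W
I_L = P_in / (√3·V_L·cosφ) = 67648 / (1.732 × 460 × 0.77) = 110 A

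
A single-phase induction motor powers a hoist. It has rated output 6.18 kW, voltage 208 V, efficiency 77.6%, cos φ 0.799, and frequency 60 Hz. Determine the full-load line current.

47.9 A

P_out = 6.18 kW = 6180 W
P_in = P_out / η = 6180 / 0.776 = 7964 W
I = P_in / (V·cosφ) = 7964 / (208 × 0.799) = 47.9 A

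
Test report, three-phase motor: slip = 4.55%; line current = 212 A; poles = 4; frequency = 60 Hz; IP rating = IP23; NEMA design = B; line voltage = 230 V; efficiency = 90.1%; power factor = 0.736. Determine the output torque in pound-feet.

230 lb·ft

P_in = √3·V·I·cosφ = 1.732 × 230 × 212 × 0.736 = 62157 W
P_out = η·P_in = 0.901 × 62157 = 56003 W
n_s = 120×60/4 = 1800 rpm; n = 1800×(1−0.0455) = 1718 rpm
ω = 2π×1718/60 = 179.9 rad/s
τ = P_out/ω = 56003/179.9 = 311.3 N·m
In lb·ft: 311.3/1.356 = 230 lb·ft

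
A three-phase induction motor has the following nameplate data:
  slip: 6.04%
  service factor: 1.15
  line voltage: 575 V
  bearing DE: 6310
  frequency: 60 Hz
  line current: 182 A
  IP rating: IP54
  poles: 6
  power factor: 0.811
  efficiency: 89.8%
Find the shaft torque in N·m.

P_in = √3·V·I·cosφ = 1.732 × 575 × 182 × 0.811 = 146997 W
P_out = η·P_in = 0.898 × 146997 = 132003 W
n_s = 120×60/6 = 1200 rpm; n = 1200×(1−0.0604) = 1128 rpm
ω = 2π×1128/60 = 118.1 rad/s
τ = P_out/ω = 132003/118.1 = 1120 N·m

1120 N·m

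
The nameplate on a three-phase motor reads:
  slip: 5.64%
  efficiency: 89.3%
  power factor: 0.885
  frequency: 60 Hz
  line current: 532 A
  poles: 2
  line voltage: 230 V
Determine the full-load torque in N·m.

471 N·m

P_in = √3·V·I·cosφ = 1.732 × 230 × 532 × 0.885 = 187556 W
P_out = η·P_in = 0.893 × 187556 = 167488 W
n_s = 120×60/2 = 3600 rpm; n = 3600×(1−0.0564) = 3397 rpm
ω = 2π×3397/60 = 355.7 rad/s
τ = P_out/ω = 167488/355.7 = 471 N·m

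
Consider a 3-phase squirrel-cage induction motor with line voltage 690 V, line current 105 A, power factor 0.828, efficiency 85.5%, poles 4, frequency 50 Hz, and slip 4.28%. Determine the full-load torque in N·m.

P_in = √3·V·I·cosφ = 1.732 × 690 × 105 × 0.828 = 103900 W
P_out = η·P_in = 0.855 × 103900 = 88835 W
n_s = 120×50/4 = 1500 rpm; n = 1500×(1−0.0428) = 1436 rpm
ω = 2π×1436/60 = 150.4 rad/s
τ = P_out/ω = 88835/150.4 = 591 N·m

591 N·m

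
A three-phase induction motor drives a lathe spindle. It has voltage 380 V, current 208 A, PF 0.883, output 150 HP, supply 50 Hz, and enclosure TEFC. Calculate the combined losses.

P_in = √3·V·I·cosφ = 1.732×380×208×0.883 = 120880 W
P_out = 150×746 = 111900 W
Losses = P_in − P_out = 120880 − 111900 = 8980 W

8980 W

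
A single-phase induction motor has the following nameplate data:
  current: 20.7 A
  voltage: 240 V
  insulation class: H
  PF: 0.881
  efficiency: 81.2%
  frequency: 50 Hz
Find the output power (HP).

P_in = V·I·cosφ = 240 × 20.7 × 0.881 = 4377 W
P_out = η·P_in = 0.812 × 4377 = 3554 W
= 3554/746 = 4.76 HP

4.76 HP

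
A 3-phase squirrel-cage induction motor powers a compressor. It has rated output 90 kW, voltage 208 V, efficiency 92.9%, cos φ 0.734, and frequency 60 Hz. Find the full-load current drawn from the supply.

366 A

P_out = 90 kW = 90000 W
P_in = P_out / η = 90000 / 0.929 = 96878 W
I_L = P_in / (√3·V_L·cosφ) = 96878 / (1.732 × 208 × 0.734) = 366 A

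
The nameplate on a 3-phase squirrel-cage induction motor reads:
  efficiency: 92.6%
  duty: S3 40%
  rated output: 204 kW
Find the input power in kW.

220 kW

P_out = 204000 W
P_in = P_out/η = 204000/0.926 = 220302 W = 220 kW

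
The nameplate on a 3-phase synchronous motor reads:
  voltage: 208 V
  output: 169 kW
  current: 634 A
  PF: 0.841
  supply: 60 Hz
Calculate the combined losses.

P_in = √3·V·I·cosφ = 1.732×208×634×0.841 = 192086 W
P_out = 169000 W
Losses = P_in − P_out = 192086 − 169000 = 23086 W

23100 W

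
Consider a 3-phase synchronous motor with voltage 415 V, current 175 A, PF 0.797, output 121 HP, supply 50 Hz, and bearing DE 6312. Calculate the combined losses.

P_in = √3·V·I·cosφ = 1.732×415×175×0.797 = 100252 W
P_out = 121×746 = 90266 W
Losses = P_in − P_out = 100252 − 90266 = 9986 W

9.99 kW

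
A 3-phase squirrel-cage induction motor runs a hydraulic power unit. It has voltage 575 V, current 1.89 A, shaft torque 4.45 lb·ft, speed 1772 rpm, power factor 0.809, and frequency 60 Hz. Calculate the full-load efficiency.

τ = 4.45 lb·ft × 1.356 = 6.034 N·m
ω = 2π × 1772/60 = 185.6 rad/s; P_out = τω = 6.034 × 185.6 = 1120 W
P_in = √3·V_L·I_L·cosφ = 1.732 × 575 × 1.89 × 0.809 = 1523 W
η = P_out / P_in = 1120 / 1523 = 0.735 = 73.5%

73.5 %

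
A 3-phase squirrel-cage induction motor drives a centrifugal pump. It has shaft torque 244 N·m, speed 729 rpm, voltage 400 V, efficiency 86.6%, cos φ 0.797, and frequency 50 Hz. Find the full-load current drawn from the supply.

ω = 2π×729/60 = 76.34 rad/s; P_out = τω = 244 × 76.34 = 18627 W
P_in = P_out / η = 18627 / 0.866 = 21509 W
I_L = P_in / (√3·V_L·cosφ) = 21509 / (1.732 × 400 × 0.797) = 39 A

39 A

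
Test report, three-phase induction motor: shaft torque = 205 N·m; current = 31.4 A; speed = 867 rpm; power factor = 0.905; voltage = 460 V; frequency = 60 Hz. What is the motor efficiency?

ω = 2π × 867/60 = 90.79 rad/s; P_out = τω = 205 × 90.79 = 18612 W
P_in = √3·V_L·I_L·cosφ = 1.732 × 460 × 31.4 × 0.905 = 22640 W
η = P_out / P_in = 18612 / 22640 = 0.822 = 82.2%

82.2 %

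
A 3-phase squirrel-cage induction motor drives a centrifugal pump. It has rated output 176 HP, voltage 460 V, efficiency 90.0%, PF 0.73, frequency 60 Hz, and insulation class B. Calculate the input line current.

P_out = 176 × 746 = 131296 W
P_in = P_out / η = 131296 / 0.900 = 145884 W
I_L = P_in / (√3·V_L·cosφ) = 145884 / (1.732 × 460 × 0.73) = 251 A

251 A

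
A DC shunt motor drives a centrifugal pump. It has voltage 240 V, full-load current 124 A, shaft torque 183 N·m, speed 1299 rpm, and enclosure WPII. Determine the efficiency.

83.6 %

ω = 2π × 1299/60 = 136 rad/s; P_out = τω = 183 × 136 = 24888 W
P_in = V·I = 240 × 124 = 29760 W
η = P_out / P_in = 24888 / 29760 = 0.836 = 83.6%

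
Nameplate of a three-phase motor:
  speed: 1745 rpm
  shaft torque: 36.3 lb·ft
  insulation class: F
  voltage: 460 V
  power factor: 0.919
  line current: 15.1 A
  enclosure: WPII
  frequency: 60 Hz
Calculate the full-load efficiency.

τ = 36.3 lb·ft × 1.356 = 49.22 N·m
ω = 2π × 1745/60 = 182.7 rad/s; P_out = τω = 49.22 × 182.7 = 8992 W
P_in = √3·V_L·I_L·cosφ = 1.732 × 460 × 15.1 × 0.919 = 11056 W
η = P_out / P_in = 8992 / 11056 = 0.813 = 81.3%

81.3 %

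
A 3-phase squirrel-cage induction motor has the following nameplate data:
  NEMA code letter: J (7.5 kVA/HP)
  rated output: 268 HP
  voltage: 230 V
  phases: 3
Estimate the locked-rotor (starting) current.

5050 A

S_LR = 7.5 × 268 = 2010 kVA
I_LR = S_LR/(√3·V_L) = 2010000/(1.732×230) = 5050 A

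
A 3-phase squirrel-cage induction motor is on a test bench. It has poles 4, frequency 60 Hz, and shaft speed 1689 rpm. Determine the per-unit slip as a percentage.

6.17 %

n_s = 120f/p = 120×60/4 = 1800 rpm
s = (n_s − n)/n_s = (1800 − 1689)/1800 = 0.0617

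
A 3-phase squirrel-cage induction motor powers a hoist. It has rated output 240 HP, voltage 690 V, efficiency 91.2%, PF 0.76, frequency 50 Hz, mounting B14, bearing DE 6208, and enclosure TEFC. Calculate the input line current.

216 A

P_out = 240 × 746 = 179040 W
P_in = P_out / η = 179040 / 0.912 = 196316 W
I_L = P_in / (√3·V_L·cosφ) = 196316 / (1.732 × 690 × 0.76) = 216 A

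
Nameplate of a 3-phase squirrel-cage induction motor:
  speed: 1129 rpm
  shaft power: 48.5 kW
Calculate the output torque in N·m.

410 N·m

ω = 2π × 1129/60 = 118.2 rad/s
τ = P/ω = 48500/118.2 = 410 N·m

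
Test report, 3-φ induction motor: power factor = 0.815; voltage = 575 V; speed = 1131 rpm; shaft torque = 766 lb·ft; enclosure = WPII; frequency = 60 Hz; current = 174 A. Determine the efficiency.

87.1 %

τ = 766 lb·ft × 1.356 = 1039 N·m
ω = 2π × 1131/60 = 118.4 rad/s; P_out = τω = 1039 × 118.4 = 123018 W
P_in = √3·V_L·I_L·cosφ = 1.732 × 575 × 174 × 0.815 = 141229 W
η = P_out / P_in = 123018 / 141229 = 0.871 = 87.1%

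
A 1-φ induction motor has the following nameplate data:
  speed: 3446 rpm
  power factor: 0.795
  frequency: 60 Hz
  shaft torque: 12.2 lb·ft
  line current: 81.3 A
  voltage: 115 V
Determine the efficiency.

τ = 12.2 lb·ft × 1.356 = 16.54 N·m
ω = 2π × 3446/60 = 360.9 rad/s; P_out = τω = 16.54 × 360.9 = 5969 W
P_in = V·I·cosφ = 115 × 81.3 × 0.795 = 7433 W
η = P_out / P_in = 5969 / 7433 = 0.803 = 80.3%

80.3 %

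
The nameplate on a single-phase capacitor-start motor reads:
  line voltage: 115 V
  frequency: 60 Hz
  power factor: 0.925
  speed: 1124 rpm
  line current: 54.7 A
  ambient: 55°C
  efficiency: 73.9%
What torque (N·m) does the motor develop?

P_in = V·I·cosφ = 115 × 54.7 × 0.925 = 5819 W
P_out = η·P_in = 0.739 × 5819 = 4300 W
n = 1124 rpm
ω = 2π×1124/60 = 117.7 rad/s
τ = P_out/ω = 4300/117.7 = 36.5 N·m

36.5 N·m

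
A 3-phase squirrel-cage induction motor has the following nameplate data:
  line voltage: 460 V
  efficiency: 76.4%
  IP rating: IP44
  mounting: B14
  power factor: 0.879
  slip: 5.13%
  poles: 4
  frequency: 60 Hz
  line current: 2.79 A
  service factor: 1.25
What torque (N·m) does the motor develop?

8.35 N·m

P_in = √3·V·I·cosφ = 1.732 × 460 × 2.79 × 0.879 = 1954 W
P_out = η·P_in = 0.764 × 1954 = 1493 W
n_s = 120×60/4 = 1800 rpm; n = 1800×(1−0.0513) = 1708 rpm
ω = 2π×1708/60 = 178.9 rad/s
τ = P_out/ω = 1493/178.9 = 8.35 N·m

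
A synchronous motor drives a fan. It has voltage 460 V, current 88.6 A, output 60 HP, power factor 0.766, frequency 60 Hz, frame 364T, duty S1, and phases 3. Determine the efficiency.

P_out = 60 × 746 = 44760 W
P_in = √3·V_L·I_L·cosφ = 1.732 × 460 × 88.6 × 0.766 = 54071 W
η = P_out / P_in = 44760 / 54071 = 0.828 = 82.8%

82.8 %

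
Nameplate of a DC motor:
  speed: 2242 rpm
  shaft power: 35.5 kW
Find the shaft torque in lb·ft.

112 lb·ft

ω = 2π × 2242/60 = 234.8 rad/s
τ = P/ω = 35500/234.8 = 151.2 N·m
In lb·ft: 151.2/1.356 = 112 lb·ft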